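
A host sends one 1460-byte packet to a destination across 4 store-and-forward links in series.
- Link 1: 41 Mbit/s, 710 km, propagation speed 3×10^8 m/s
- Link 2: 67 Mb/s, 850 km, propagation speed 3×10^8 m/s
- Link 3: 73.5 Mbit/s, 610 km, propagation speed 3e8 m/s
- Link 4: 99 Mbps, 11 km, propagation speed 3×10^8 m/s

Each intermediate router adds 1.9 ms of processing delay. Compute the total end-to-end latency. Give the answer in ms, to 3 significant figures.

L = 1460 × 8 = 11680 bits.
Transmission delays (L/R per hop): 0.284878, 0.174328, 0.158912, 0.11798 ms; sum = 0.736098 ms.
Propagation delays (d/s per hop): 2.36667, 2.83333, 2.03333, 0.0366667 ms; sum = 7.27 ms.
Processing at 3 router(s): 3 × 1.9 ms = 5.7 ms.
End-to-end = 13.7 ms.

13.7 ms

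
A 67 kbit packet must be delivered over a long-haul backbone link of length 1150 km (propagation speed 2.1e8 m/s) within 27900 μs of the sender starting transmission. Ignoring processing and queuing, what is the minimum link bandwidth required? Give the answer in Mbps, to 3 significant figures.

Propagation delay = 1150000 / 210000000 = 5476.19 μs.
Transmission budget = 27900 − 5476.19 = 22423.8 μs.
R ≥ L / t_tx = 67000 bits / 0.0224238 s = 2.99 Mbps.

2.99 Mbps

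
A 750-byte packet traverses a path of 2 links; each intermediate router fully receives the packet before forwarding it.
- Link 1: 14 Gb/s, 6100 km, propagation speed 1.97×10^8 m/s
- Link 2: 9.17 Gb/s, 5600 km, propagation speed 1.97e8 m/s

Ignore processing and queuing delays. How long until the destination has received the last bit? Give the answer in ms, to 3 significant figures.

59.4 ms

L = 750 × 8 = 6000 bits.
Transmission delays (L/R per hop): 0.000428571, 0.000654308 ms; sum = 0.00108288 ms.
Propagation delays (d/s per hop): 30.9645, 28.4264 ms; sum = 59.3909 ms.
End-to-end = 59.4 ms.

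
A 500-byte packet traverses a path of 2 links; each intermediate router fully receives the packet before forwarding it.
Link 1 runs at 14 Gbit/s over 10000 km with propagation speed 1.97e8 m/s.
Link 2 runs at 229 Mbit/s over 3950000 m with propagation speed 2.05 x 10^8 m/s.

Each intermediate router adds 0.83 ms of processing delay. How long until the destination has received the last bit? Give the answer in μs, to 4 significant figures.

70880 μs

L = 500 × 8 = 4000 bits.
Transmission delays (L/R per hop): 0.285714, 17.4672 μs; sum = 17.753 μs.
Propagation delays (d/s per hop): 50761.4, 19268.3 μs; sum = 70029.7 μs.
Processing at 1 router(s): 1 × 0.83 ms = 830 μs.
End-to-end = 70880 μs.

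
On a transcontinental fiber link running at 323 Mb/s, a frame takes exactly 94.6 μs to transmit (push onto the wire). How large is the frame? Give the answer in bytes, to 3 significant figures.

3820 bytes

L = R × t_tx = 323000000 b/s × 9.46e-05 s = 30555.8 bits.
In bytes: 30555.8 / 8 = 3820 bytes.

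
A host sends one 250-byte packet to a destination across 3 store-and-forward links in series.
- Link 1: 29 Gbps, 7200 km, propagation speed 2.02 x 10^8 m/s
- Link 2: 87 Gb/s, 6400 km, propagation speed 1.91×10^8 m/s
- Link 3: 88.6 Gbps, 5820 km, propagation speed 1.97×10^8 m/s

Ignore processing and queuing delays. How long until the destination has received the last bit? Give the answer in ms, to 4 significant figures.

98.69 ms

L = 250 × 8 = 2000 bits.
Transmission delays (L/R per hop): 6.89655e-05, 2.29885e-05, 2.25734e-05 ms; sum = 0.000114527 ms.
Propagation delays (d/s per hop): 35.6436, 33.5079, 29.5431 ms; sum = 98.6946 ms.
End-to-end = 98.69 ms.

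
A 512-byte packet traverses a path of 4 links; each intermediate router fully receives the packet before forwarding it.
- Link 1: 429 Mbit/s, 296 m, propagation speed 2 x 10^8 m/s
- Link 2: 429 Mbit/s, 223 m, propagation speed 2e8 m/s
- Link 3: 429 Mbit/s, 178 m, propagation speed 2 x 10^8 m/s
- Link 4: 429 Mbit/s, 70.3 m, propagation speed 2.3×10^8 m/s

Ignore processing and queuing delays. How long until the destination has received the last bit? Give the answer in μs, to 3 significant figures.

42.0 μs

L = 512 × 8 = 4096 bits.
Transmission delay per hop = L/R = 4096/429000000 = 9.54779 μs; 4 hops → 38.1911 μs.
Propagation delays (d/s per hop): 1.48, 1.115, 0.89, 0.305652 μs; sum = 3.79065 μs.
End-to-end = 42.0 μs.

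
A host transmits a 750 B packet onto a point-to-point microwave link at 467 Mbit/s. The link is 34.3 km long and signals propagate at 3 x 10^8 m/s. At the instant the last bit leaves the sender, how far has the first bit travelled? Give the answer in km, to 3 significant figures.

t_tx = L/R = 6000/467000000 = 1.2848e-05 s.
Distance = s × t_tx = 300000000 × 1.2848e-05 = 3.85 km.

3.85 km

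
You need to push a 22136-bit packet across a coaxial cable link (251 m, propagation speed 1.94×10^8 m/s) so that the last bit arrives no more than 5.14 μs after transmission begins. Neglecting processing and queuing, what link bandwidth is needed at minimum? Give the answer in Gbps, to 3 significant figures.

Propagation delay = 251 / 194000000 = 1.29381 μs.
Transmission budget = 5.14 − 1.29381 = 3.84619 μs.
R ≥ L / t_tx = 22136 bits / 3.84619e-06 s = 5.76 Gbps.

5.76 Gbps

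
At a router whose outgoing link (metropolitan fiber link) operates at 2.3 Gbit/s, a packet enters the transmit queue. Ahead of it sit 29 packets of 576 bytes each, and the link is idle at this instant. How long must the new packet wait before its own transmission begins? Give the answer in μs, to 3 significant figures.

Each queued packet: L/R = 4608/2300000000 = 2.00348 μs.
29 queued → 58.1009 μs.
Queuing delay = 58.1 μs.

58.1 μs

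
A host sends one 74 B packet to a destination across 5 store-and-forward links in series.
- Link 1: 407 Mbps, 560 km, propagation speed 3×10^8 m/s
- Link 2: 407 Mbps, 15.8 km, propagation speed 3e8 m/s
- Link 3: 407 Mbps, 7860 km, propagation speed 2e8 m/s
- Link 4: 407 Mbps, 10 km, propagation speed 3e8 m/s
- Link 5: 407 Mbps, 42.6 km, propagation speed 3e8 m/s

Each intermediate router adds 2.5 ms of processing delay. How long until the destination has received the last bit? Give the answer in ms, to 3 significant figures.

51.4 ms

L = 74 × 8 = 592 bits.
Transmission delay per hop = L/R = 592/407000000 = 0.00145455 ms; 5 hops → 0.00727273 ms.
Propagation delays (d/s per hop): 1.86667, 0.0526667, 39.3, 0.0333333, 0.142 ms; sum = 41.3947 ms.
Processing at 4 router(s): 4 × 2.5 ms = 10 ms.
End-to-end = 51.4 ms.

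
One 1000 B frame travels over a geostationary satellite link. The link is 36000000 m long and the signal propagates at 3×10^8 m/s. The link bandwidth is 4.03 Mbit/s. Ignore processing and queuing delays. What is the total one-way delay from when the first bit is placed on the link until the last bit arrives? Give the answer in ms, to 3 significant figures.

L = 1000 × 8 = 8000 bits.
Transmission delay = L/R = 8000 / 4.03e+06 = 1.98511 ms.
Propagation delay = d/s = 36000000 m / 300000000 m/s = 120 ms.
Total = 122 ms.

122 ms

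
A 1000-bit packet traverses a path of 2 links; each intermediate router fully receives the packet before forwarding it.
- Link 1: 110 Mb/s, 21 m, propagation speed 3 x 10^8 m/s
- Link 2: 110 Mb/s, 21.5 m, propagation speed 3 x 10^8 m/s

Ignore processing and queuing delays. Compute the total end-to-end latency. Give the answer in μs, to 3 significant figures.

Transmission delay per hop = L/R = 1000/110000000 = 9.09091 μs; 2 hops → 18.1818 μs.
Propagation delays (d/s per hop): 0.07, 0.0716667 μs; sum = 0.141667 μs.
End-to-end = 18.3 μs.

18.3 μs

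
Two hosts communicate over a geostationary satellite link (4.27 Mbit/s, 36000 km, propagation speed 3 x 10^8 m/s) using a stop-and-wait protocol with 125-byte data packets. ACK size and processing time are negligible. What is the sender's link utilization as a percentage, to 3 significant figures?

t_tx = L/R = 1000/4270000 = 0.000234192 s.
t_prop = 36000000/300000000 = 0.12 s; RTT = 0.24 s.
Cycle = t_tx + RTT = 0.240234 s.
Utilization = t_tx / cycle = 0.000234192/0.240234 = 0.0975 %.

0.0975 %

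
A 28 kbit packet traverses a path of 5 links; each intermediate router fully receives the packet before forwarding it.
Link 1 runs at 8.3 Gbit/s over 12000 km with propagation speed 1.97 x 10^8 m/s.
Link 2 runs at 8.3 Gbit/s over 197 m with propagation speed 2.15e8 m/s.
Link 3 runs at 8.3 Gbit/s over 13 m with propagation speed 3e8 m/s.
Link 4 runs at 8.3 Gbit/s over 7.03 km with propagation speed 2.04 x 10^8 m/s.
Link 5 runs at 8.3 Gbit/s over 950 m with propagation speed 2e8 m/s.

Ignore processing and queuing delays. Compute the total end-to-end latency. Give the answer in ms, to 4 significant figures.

L = 28000 bits.
Transmission delay per hop = L/R = 28000/8.3e+09 = 0.00337349 ms; 5 hops → 0.0168675 ms.
Propagation delays (d/s per hop): 60.9137, 0.000916279, 4.33333e-05, 0.0344608, 0.00475 ms; sum = 60.9539 ms.
End-to-end = 60.97 ms.

60.97 ms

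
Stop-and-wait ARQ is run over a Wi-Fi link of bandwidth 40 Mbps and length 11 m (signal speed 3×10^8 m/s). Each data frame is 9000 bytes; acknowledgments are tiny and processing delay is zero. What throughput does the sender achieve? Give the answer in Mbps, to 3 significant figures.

40.0 Mbps

t_tx = L/R = 72000/40000000 = 0.0018 s.
t_prop = 11/300000000 = 3.66667e-08 s; RTT = 7.33333e-08 s.
Cycle = t_tx + RTT = 0.00180007 s.
Throughput = L / cycle = 72000 / 0.00180007 = 40.0 Mbps.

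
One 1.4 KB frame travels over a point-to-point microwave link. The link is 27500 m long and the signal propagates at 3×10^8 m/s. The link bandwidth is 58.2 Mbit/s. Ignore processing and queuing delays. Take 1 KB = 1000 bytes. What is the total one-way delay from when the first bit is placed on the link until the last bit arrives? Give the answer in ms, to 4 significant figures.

L = 11200 bits.
Transmission delay = L/R = 11200 / 58200000 = 0.19244 ms.
Propagation delay = d/s = 27500 m / 300000000 m/s = 0.0916667 ms.
Total = 0.2841 ms.

0.2841 ms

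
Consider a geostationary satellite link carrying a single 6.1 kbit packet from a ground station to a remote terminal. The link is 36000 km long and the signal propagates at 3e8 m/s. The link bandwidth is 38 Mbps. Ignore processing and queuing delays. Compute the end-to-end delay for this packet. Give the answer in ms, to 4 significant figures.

L = 6100 bits.
Transmission delay = L/R = 6100 / 38000000 = 0.160526 ms.
Propagation delay = d/s = 36000000 m / 300000000 m/s = 120 ms.
Total = 120.2 ms.

120.2 ms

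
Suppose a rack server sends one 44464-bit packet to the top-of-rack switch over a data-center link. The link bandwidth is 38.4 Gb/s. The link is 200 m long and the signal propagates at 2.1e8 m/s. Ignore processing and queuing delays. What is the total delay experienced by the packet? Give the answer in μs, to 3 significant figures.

2.11 μs

Transmission delay = L/R = 44464 / 38400000000 = 1.15792 μs.
Propagation delay = d/s = 200 m / 210000000 m/s = 0.952381 μs.
Total = 2.11 μs.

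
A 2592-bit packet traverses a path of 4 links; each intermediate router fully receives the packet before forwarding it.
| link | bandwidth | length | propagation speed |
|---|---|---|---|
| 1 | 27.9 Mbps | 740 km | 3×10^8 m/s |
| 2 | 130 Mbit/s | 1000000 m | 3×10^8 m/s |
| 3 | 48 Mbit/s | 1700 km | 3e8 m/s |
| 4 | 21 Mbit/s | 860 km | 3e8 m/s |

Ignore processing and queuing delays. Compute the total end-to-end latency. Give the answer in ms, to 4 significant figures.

Transmission delays (L/R per hop): 0.0929032, 0.0199385, 0.054, 0.123429 ms; sum = 0.29027 ms.
Propagation delays (d/s per hop): 2.46667, 3.33333, 5.66667, 2.86667 ms; sum = 14.3333 ms.
End-to-end = 14.62 ms.

14.62 ms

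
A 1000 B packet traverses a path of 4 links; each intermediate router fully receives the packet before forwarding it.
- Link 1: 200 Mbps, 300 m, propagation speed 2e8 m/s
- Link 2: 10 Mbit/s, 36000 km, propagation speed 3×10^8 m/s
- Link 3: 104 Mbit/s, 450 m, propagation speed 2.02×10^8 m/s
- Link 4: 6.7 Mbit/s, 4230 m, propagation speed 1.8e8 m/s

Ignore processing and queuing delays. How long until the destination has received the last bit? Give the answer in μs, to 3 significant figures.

L = 1000 × 8 = 8000 bits.
Transmission delays (L/R per hop): 40, 800, 76.9231, 1194.03 μs; sum = 2110.95 μs.
Propagation delays (d/s per hop): 1.5, 120000, 2.22772, 23.5 μs; sum = 120027 μs.
End-to-end = 122000 μs.

122000 μs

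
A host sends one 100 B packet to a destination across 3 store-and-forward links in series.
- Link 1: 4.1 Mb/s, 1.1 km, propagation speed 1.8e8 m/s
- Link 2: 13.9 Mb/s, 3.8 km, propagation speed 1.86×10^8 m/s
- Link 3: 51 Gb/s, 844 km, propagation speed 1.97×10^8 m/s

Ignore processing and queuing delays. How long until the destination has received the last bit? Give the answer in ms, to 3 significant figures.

L = 100 × 8 = 800 bits.
Transmission delays (L/R per hop): 0.195122, 0.057554, 1.56863e-05 ms; sum = 0.252692 ms.
Propagation delays (d/s per hop): 0.00611111, 0.0204301, 4.28426 ms; sum = 4.31081 ms.
End-to-end = 4.56 ms.

4.56 ms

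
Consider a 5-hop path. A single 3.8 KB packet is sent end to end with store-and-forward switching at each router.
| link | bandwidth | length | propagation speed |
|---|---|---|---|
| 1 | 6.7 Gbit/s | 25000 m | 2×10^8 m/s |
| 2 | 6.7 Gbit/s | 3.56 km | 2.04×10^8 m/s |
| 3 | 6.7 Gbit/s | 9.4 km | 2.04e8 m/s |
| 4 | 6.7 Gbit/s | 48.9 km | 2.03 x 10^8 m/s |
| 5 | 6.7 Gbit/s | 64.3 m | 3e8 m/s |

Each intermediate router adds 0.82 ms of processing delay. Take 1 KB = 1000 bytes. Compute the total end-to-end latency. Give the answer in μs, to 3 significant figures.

3730 μs

L = 30400 bits.
Transmission delay per hop = L/R = 30400/6700000000 = 4.53731 μs; 5 hops → 22.6866 μs.
Propagation delays (d/s per hop): 125, 17.451, 46.0784, 240.887, 0.214333 μs; sum = 429.63 μs.
Processing at 4 router(s): 4 × 0.82 ms = 3280 μs.
End-to-end = 3730 μs.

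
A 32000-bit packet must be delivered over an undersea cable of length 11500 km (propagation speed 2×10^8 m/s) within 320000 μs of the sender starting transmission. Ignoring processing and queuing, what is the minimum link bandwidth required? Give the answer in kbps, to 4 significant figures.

121.9 kbps

Propagation delay = 11500000 / 200000000 = 57500 μs.
Transmission budget = 320000 − 57500 = 262500 μs.
R ≥ L / t_tx = 32000 bits / 0.2625 s = 121.9 kbps.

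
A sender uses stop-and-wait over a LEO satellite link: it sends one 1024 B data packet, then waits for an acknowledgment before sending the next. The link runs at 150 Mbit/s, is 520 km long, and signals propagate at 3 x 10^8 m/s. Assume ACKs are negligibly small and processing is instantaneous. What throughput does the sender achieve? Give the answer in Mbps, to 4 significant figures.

2.326 Mbps

t_tx = L/R = 8192/150000000 = 5.46133e-05 s.
t_prop = 520000/300000000 = 0.00173333 s; RTT = 0.00346667 s.
Cycle = t_tx + RTT = 0.00352128 s.
Throughput = L / cycle = 8192 / 0.00352128 = 2.326 Mbps.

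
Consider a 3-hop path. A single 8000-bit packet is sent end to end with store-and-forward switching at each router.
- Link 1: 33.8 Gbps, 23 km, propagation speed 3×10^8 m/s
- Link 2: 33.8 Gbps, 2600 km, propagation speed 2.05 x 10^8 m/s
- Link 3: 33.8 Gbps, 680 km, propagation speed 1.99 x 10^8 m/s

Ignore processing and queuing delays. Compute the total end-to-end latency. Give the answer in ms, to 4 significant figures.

16.18 ms

Transmission delay per hop = L/R = 8000/3.38e+10 = 0.000236686 ms; 3 hops → 0.000710059 ms.
Propagation delays (d/s per hop): 0.0766667, 12.6829, 3.41709 ms; sum = 16.1767 ms.
End-to-end = 16.18 ms.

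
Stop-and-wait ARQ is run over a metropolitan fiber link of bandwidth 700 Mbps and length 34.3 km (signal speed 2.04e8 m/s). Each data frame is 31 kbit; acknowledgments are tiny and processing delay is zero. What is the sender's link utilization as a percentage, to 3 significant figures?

t_tx = L/R = 31000/700000000 = 4.42857e-05 s.
t_prop = 34300/204000000 = 0.000168137 s; RTT = 0.000336275 s.
Cycle = t_tx + RTT = 0.00038056 s.
Utilization = t_tx / cycle = 4.42857e-05/0.00038056 = 11.6 %.

11.6 %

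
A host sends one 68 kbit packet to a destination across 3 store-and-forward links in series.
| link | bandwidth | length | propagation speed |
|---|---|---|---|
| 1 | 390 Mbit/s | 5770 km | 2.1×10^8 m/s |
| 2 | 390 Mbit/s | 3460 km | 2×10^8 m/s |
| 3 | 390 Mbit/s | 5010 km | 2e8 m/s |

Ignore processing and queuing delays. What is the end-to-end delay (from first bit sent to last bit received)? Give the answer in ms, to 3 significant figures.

70.3 ms

L = 68000 bits.
Transmission delay per hop = L/R = 68000/390000000 = 0.174359 ms; 3 hops → 0.523077 ms.
Propagation delays (d/s per hop): 27.4762, 17.3, 25.05 ms; sum = 69.8262 ms.
End-to-end = 70.3 ms.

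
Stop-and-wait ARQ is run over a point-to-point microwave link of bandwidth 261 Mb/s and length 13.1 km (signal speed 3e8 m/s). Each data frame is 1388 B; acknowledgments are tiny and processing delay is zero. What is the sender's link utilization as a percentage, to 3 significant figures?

t_tx = L/R = 11104/261000000 = 4.25441e-05 s.
t_prop = 13100/300000000 = 4.36667e-05 s; RTT = 8.73333e-05 s.
Cycle = t_tx + RTT = 0.000129877 s.
Utilization = t_tx / cycle = 4.25441e-05/0.000129877 = 32.8 %.

32.8 %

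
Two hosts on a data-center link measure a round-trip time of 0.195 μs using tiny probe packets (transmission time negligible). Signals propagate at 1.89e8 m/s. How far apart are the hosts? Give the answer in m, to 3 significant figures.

One-way propagation = RTT/2 = 0.0975 μs.
d = s × t = 189000000 × 9.75e-08 = 18.4 m.

18.4 m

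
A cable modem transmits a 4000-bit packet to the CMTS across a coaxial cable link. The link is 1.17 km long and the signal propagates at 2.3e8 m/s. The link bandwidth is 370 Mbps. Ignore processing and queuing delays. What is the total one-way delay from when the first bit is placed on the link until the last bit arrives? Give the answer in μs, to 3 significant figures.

Transmission delay = L/R = 4000 / 370000000 = 10.8108 μs.
Propagation delay = d/s = 1170 m / 2.3e+08 m/s = 5.08696 μs.
Total = 15.9 μs.

15.9 μs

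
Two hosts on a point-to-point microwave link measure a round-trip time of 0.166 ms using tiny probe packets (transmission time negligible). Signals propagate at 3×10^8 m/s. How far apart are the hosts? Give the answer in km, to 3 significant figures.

One-way propagation = RTT/2 = 0.083 ms.
d = s × t = 300000000 × 8.3e-05 = 24.9 km.

24.9 km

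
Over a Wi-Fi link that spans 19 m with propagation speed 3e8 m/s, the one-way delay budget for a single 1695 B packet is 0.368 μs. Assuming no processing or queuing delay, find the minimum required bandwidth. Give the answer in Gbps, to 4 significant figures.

L = 13560 bits.
Propagation delay = 19 / 300000000 = 0.0633333 μs.
Transmission budget = 0.368 − 0.0633333 = 0.304667 μs.
R ≥ L / t_tx = 13560 bits / 3.04667e-07 s = 44.51 Gbps.

44.51 Gbps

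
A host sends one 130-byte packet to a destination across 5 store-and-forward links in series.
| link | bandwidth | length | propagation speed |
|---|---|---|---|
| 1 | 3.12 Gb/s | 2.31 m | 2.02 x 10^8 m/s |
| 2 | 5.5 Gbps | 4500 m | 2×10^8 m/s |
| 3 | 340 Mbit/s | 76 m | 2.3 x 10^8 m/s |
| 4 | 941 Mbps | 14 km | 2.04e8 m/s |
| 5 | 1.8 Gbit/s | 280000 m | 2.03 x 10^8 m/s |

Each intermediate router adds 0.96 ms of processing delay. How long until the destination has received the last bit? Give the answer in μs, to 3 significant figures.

L = 130 × 8 = 1040 bits.
Transmission delays (L/R per hop): 0.333333, 0.189091, 3.05882, 1.10521, 0.577778 μs; sum = 5.26423 μs.
Propagation delays (d/s per hop): 0.0114356, 22.5, 0.330435, 68.6275, 1379.31 μs; sum = 1470.78 μs.
Processing at 4 router(s): 4 × 0.96 ms = 3840 μs.
End-to-end = 5320 μs.

5320 μs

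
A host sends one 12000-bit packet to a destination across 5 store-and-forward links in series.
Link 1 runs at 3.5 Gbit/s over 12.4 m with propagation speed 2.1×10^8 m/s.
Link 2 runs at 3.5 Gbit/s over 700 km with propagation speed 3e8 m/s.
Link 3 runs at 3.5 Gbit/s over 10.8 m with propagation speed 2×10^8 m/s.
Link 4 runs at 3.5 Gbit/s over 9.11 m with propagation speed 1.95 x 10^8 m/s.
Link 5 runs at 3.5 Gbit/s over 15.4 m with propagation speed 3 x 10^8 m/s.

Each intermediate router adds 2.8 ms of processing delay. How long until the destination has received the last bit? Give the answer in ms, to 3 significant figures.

Transmission delay per hop = L/R = 12000/3500000000 = 0.00342857 ms; 5 hops → 0.0171429 ms.
Propagation delays (d/s per hop): 5.90476e-05, 2.33333, 5.4e-05, 4.67179e-05, 5.13333e-05 ms; sum = 2.33354 ms.
Processing at 4 router(s): 4 × 2.8 ms = 11.2 ms.
End-to-end = 13.6 ms.

13.6 ms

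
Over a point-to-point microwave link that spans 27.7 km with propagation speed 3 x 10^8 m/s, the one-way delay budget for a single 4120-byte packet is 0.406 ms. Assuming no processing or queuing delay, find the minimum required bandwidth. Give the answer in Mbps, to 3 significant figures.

L = 32960 bits.
Propagation delay = 27700 / 300000000 = 0.0923333 ms.
Transmission budget = 0.406 − 0.0923333 = 0.313667 ms.
R ≥ L / t_tx = 32960 bits / 0.000313667 s = 105 Mbps.

105 Mbps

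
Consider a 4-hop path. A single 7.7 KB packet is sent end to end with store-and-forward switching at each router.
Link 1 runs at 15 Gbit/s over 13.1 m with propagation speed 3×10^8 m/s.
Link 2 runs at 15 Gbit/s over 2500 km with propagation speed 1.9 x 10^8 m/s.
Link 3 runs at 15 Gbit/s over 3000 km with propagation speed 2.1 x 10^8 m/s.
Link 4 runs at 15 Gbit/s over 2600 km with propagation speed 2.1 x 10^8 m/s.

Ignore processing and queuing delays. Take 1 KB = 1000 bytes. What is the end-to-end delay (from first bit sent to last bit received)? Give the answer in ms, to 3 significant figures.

L = 61600 bits.
Transmission delay per hop = L/R = 61600/15000000000 = 0.00410667 ms; 4 hops → 0.0164267 ms.
Propagation delays (d/s per hop): 4.36667e-05, 13.1579, 14.2857, 12.381 ms; sum = 39.8246 ms.
End-to-end = 39.8 ms.

39.8 ms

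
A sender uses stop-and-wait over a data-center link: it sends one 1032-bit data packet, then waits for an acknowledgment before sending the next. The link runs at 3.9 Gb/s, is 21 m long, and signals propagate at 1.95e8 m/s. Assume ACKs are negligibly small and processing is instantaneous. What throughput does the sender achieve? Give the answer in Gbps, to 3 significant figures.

t_tx = L/R = 1032/3900000000 = 2.64615e-07 s.
t_prop = 21/195000000 = 1.07692e-07 s; RTT = 2.15385e-07 s.
Cycle = t_tx + RTT = 4.8e-07 s.
Throughput = L / cycle = 1032 / 4.8e-07 = 2.15 Gbps.

2.15 Gbps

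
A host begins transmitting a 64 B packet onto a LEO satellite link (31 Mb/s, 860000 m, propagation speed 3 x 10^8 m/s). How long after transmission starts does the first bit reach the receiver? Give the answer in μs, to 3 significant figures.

First bit experiences only propagation delay: d/s = 860000/300000000 = 2870 μs.

2870 μs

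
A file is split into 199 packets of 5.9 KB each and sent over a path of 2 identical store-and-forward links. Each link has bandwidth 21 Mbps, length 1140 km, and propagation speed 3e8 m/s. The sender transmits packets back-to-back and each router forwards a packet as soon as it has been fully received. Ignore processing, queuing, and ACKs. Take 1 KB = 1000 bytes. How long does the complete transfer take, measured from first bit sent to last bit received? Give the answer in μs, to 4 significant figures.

457100 μs

Per-hop transmission t_tx = L/R = 47200/21000000 = 2247.62 μs.
Per-hop propagation t_prop = 1140000/300000000 = 3800 μs.
Pipeline fill: first packet needs 2·t_tx to clear all hops; remaining 198 packets each add one t_tx.
Total = (2+199-1)·t_tx + 2·t_prop = 200·2247.62 + 2·3800 = 457100 μs.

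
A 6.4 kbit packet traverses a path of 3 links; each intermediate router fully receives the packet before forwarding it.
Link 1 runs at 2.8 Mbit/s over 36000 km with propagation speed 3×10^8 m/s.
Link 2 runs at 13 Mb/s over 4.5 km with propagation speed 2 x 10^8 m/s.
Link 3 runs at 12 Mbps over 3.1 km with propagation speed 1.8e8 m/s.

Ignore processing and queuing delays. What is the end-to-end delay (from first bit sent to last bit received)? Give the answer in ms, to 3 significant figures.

123 ms

L = 6400 bits.
Transmission delays (L/R per hop): 2.28571, 0.492308, 0.533333 ms; sum = 3.31136 ms.
Propagation delays (d/s per hop): 120, 0.0225, 0.0172222 ms; sum = 120.04 ms.
End-to-end = 123 ms.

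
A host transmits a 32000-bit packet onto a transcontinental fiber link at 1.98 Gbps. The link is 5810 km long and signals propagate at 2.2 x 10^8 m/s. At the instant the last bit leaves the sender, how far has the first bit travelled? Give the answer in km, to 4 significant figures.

t_tx = L/R = 32000/1980000000 = 1.61616e-05 s.
Distance = s × t_tx = 2.2e+08 × 1.61616e-05 = 3.556 km.

3.556 km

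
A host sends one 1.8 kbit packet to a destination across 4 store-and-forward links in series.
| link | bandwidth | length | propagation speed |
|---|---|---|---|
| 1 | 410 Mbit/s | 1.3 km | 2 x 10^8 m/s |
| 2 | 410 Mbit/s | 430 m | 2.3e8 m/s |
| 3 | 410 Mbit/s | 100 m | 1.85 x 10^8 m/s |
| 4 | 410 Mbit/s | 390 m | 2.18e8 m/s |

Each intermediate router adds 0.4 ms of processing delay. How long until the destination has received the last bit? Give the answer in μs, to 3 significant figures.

1230 μs

L = 1800 bits.
Transmission delay per hop = L/R = 1800/410000000 = 4.39024 μs; 4 hops → 17.561 μs.
Propagation delays (d/s per hop): 6.5, 1.86957, 0.540541, 1.78899 μs; sum = 10.6991 μs.
Processing at 3 router(s): 3 × 0.4 ms = 1200 μs.
End-to-end = 1230 μs.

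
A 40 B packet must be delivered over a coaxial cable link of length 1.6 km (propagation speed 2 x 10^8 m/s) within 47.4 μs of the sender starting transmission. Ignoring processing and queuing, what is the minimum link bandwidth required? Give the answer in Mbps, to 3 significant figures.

L = 320 bits.
Propagation delay = 1600 / 200000000 = 8 μs.
Transmission budget = 47.4 − 8 = 39.4 μs.
R ≥ L / t_tx = 320 bits / 3.94e-05 s = 8.12 Mbps.

8.12 Mbps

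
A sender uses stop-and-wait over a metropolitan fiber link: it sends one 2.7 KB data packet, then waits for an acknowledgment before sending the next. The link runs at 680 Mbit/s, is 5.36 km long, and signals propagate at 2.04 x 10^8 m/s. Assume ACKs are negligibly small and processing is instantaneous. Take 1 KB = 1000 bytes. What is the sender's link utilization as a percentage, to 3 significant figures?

t_tx = L/R = 21600/680000000 = 3.17647e-05 s.
t_prop = 5360/204000000 = 2.62745e-05 s; RTT = 5.2549e-05 s.
Cycle = t_tx + RTT = 8.43137e-05 s.
Utilization = t_tx / cycle = 3.17647e-05/8.43137e-05 = 37.7 %.

37.7 %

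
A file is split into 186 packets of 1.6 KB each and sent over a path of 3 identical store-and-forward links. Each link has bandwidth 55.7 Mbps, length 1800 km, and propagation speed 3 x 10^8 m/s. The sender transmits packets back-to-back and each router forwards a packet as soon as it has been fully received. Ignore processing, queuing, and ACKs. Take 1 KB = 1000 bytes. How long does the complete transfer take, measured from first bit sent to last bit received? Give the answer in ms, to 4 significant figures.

61.20 ms

Per-hop transmission t_tx = L/R = 12800/55700000 = 0.229803 ms.
Per-hop propagation t_prop = 1800000/300000000 = 6 ms.
Pipeline fill: first packet needs 3·t_tx to clear all hops; remaining 185 packets each add one t_tx.
Total = (3+186-1)·t_tx + 3·t_prop = 188·0.229803 + 3·6 = 61.20 ms.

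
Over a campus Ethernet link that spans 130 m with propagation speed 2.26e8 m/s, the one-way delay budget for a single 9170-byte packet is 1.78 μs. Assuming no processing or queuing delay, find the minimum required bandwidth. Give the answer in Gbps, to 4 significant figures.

60.89 Gbps

L = 73360 bits.
Propagation delay = 130 / 2.26e+08 = 0.575221 μs.
Transmission budget = 1.78 − 0.575221 = 1.20478 μs.
R ≥ L / t_tx = 73360 bits / 1.20478e-06 s = 60.89 Gbps.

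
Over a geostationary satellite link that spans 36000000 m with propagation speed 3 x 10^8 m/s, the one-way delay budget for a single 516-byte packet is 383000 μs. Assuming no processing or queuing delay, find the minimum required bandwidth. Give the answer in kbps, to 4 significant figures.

L = 4128 bits.
Propagation delay = 36000000 / 300000000 = 120000 μs.
Transmission budget = 383000 − 120000 = 263000 μs.
R ≥ L / t_tx = 4128 bits / 0.263 s = 15.70 kbps.

15.70 kbps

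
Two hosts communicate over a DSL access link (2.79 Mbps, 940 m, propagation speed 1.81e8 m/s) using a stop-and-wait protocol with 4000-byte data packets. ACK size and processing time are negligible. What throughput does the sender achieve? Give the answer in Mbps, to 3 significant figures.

t_tx = L/R = 32000/2790000 = 0.0114695 s.
t_prop = 940/181000000 = 5.19337e-06 s; RTT = 1.03867e-05 s.
Cycle = t_tx + RTT = 0.0114799 s.
Throughput = L / cycle = 32000 / 0.0114799 = 2.79 Mbps.

2.79 Mbps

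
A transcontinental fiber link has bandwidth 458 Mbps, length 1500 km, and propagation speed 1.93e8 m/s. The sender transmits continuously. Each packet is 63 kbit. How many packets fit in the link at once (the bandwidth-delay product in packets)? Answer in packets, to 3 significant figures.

Propagation delay = 1500000 / 193000000 = 0.00777202 s.
BDP = R × t_prop = 458000000 × 0.00777202 = 3559590 bits.
In packets of 63000 bits: 56.5 packets.

56.5 packets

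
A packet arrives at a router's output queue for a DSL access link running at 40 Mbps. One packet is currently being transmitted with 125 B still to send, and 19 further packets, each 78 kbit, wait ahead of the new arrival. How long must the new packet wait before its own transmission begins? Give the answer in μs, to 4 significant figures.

Each queued packet: L/R = 78000/40000000 = 1950 μs.
19 queued → 37050 μs.
Plus remaining 1000 bits of current packet: 25 μs.
Queuing delay = 37080 μs.

37080 μs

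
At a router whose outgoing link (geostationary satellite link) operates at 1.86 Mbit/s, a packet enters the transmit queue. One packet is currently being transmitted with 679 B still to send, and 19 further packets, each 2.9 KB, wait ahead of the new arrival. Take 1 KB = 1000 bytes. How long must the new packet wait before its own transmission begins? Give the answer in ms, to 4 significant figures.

239.9 ms

Each queued packet: L/R = 23200/1860000 = 12.4731 ms.
19 queued → 236.989 ms.
Plus remaining 5432 bits of current packet: 2.92043 ms.
Queuing delay = 239.9 ms.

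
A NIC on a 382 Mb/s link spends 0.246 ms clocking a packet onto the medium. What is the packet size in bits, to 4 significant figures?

93970 bits

L = R × t_tx = 382000000 b/s × 0.000246 s = 93972 bits.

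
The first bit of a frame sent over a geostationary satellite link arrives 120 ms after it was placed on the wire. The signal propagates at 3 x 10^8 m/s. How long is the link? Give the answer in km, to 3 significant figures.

36000 km

d = s × t_prop = 300000000 × 0.12 = 36000 km.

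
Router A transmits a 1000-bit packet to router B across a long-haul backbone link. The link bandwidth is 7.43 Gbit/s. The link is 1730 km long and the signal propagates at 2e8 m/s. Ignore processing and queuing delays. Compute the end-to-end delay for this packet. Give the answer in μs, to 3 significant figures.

Transmission delay = L/R = 1000 / 7430000000 = 0.13459 μs.
Propagation delay = d/s = 1730000 m / 200000000 m/s = 8650 μs.
Total = 8650 μs.

8650 μs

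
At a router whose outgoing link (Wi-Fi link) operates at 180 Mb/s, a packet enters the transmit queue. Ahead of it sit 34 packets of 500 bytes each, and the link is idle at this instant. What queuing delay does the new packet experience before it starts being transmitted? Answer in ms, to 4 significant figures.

Each queued packet: L/R = 4000/180000000 = 0.0222222 ms.
34 queued → 0.755556 ms.
Queuing delay = 0.7556 ms.

0.7556 ms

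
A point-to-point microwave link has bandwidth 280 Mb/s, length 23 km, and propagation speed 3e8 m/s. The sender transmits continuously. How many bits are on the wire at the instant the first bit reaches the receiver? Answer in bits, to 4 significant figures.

21470 bits

Propagation delay = 23000 / 300000000 = 7.66667e-05 s.
BDP = R × t_prop = 280000000 × 7.66667e-05 = 21466.7 bits.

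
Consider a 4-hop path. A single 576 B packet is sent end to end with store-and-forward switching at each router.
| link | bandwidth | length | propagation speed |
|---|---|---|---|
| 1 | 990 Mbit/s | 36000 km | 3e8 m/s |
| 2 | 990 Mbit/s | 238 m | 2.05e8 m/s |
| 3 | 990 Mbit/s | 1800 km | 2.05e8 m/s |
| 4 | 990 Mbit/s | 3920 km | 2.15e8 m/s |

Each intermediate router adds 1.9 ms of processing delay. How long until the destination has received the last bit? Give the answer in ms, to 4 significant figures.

152.7 ms

L = 576 × 8 = 4608 bits.
Transmission delay per hop = L/R = 4608/990000000 = 0.00465455 ms; 4 hops → 0.0186182 ms.
Propagation delays (d/s per hop): 120, 0.00116098, 8.78049, 18.2326 ms; sum = 147.014 ms.
Processing at 3 router(s): 3 × 1.9 ms = 5.7 ms.
End-to-end = 152.7 ms.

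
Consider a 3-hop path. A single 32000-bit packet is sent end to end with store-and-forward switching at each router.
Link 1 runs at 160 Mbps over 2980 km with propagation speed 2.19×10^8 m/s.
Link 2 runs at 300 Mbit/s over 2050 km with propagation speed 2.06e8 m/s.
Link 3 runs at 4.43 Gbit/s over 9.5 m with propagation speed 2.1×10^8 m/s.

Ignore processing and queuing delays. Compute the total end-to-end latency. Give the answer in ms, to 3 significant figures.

Transmission delays (L/R per hop): 0.2, 0.106667, 0.00722348 ms; sum = 0.31389 ms.
Propagation delays (d/s per hop): 13.6073, 9.95146, 4.52381e-05 ms; sum = 23.5588 ms.
End-to-end = 23.9 ms.

23.9 ms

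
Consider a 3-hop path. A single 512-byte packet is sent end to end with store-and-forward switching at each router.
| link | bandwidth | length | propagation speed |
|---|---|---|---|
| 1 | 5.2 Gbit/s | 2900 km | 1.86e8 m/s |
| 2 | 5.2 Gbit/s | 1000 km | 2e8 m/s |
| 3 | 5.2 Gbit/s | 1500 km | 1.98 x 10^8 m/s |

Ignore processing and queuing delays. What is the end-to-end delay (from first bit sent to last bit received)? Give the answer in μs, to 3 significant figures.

28200 μs

L = 512 × 8 = 4096 bits.
Transmission delay per hop = L/R = 4096/5200000000 = 0.787692 μs; 3 hops → 2.36308 μs.
Propagation delays (d/s per hop): 15591.4, 5000, 7575.76 μs; sum = 28167.2 μs.
End-to-end = 28200 μs.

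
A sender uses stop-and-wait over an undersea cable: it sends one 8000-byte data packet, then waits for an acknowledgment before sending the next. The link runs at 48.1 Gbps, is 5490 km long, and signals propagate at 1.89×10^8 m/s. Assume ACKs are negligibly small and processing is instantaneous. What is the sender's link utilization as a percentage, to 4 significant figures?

t_tx = L/R = 64000/48100000000 = 1.33056e-06 s.
t_prop = 5490000/189000000 = 0.0290476 s; RTT = 0.0580952 s.
Cycle = t_tx + RTT = 0.0580966 s.
Utilization = t_tx / cycle = 1.33056e-06/0.0580966 = 0.002290 %.

0.002290 %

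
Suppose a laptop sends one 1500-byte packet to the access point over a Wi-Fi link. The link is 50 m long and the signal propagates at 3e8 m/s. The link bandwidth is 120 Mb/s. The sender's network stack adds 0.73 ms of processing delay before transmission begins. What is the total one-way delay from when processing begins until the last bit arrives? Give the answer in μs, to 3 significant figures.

L = 1500 × 8 = 12000 bits.
Transmission delay = L/R = 12000 / 120000000 = 100 μs.
Propagation delay = d/s = 50 m / 300000000 m/s = 0.166667 μs.
Plus processing delay 0.73 ms = 730 μs.
Total = 830 μs.

830 μs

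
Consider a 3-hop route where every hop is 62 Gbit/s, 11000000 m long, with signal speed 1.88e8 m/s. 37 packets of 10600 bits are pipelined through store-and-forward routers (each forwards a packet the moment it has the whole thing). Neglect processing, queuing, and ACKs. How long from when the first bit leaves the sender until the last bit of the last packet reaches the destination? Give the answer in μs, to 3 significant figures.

176000 μs

Per-hop transmission t_tx = L/R = 10600/62000000000 = 0.170968 μs.
Per-hop propagation t_prop = 11000000/188000000 = 58510.6 μs.
Pipeline fill: first packet needs 3·t_tx to clear all hops; remaining 36 packets each add one t_tx.
Total = (3+37-1)·t_tx + 3·t_prop = 39·0.170968 + 3·58510.6 = 176000 μs.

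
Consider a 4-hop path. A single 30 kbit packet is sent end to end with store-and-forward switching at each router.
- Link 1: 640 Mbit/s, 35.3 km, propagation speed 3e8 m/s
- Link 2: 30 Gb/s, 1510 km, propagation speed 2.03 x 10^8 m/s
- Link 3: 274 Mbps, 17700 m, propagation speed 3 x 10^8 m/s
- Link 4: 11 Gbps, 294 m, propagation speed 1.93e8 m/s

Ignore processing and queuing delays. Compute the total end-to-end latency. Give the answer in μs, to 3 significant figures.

7780 μs

L = 30000 bits.
Transmission delays (L/R per hop): 46.875, 1, 109.489, 2.72727 μs; sum = 160.091 μs.
Propagation delays (d/s per hop): 117.667, 7438.42, 59, 1.52332 μs; sum = 7616.61 μs.
End-to-end = 7780 μs.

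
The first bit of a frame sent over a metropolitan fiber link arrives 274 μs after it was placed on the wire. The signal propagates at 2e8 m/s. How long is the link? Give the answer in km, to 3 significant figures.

d = s × t_prop = 200000000 × 0.000274 = 54.8 km.

54.8 km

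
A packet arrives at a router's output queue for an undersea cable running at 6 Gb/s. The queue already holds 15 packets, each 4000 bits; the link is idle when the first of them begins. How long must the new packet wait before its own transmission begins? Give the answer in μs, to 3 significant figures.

Each queued packet: L/R = 4000/6000000000 = 0.666667 μs.
15 queued → 10 μs.
Queuing delay = 10.0 μs.

10.0 μs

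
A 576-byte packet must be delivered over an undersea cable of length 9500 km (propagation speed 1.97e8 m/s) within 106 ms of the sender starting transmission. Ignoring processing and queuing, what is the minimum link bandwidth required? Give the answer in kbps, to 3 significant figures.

L = 4608 bits.
Propagation delay = 9500000 / 197000000 = 48.2234 ms.
Transmission budget = 106 − 48.2234 = 57.7766 ms.
R ≥ L / t_tx = 4608 bits / 0.0577766 s = 79.8 kbps.

79.8 kbps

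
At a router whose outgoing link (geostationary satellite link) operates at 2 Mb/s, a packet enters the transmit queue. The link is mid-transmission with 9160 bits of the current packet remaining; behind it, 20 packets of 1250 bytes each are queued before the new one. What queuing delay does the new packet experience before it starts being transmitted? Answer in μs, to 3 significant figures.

105000 μs

Each queued packet: L/R = 10000/2000000 = 5000 μs.
20 queued → 100000 μs.
Plus remaining 9160 bits of current packet: 4580 μs.
Queuing delay = 105000 μs.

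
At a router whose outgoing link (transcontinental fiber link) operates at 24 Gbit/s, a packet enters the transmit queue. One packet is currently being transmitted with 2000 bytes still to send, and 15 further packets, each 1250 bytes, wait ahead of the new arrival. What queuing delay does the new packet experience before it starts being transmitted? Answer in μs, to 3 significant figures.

Each queued packet: L/R = 10000/24000000000 = 0.416667 μs.
15 queued → 6.25 μs.
Plus remaining 16000 bits of current packet: 0.666667 μs.
Queuing delay = 6.92 μs.

6.92 μs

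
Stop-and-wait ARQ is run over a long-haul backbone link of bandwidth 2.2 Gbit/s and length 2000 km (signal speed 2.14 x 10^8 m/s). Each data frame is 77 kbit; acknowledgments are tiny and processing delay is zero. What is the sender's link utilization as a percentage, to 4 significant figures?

t_tx = L/R = 77000/2200000000 = 3.5e-05 s.
t_prop = 2000000/214000000 = 0.00934579 s; RTT = 0.0186916 s.
Cycle = t_tx + RTT = 0.0187266 s.
Utilization = t_tx / cycle = 3.5e-05/0.0187266 = 0.1869 %.

0.1869 %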